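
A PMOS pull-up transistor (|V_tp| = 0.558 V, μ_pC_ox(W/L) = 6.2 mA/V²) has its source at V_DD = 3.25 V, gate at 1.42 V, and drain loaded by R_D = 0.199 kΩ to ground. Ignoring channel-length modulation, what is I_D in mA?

V_SG = V_DD − V_G = 3.25 − 1.42 = 1.83 V, so V_ov = 1.83 − 0.558 = 1.27 V.
Assume saturation: I_D = ½ k_p V_ov² = 0.5 × 6.2 × 1.27² = 5.02 mA, giving V_SD = V_DD − I_D R_D = 3.25 − 5.02 × 0.199 = 2.25 V.
V_SD = 2.25 V ≥ V_ov = 1.27 V, confirming saturation.

I_D = 5.02 mA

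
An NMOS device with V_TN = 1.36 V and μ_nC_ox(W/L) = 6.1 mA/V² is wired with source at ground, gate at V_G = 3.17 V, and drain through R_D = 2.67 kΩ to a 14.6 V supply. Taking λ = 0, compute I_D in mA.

I_D = 5.26 mA

V_GS = V_G = 3.17 V, so V_ov = 3.17 − 1.36 = 1.81 V.
Assume saturation: I_D = ½ k_n V_ov² = 0.5 × 6.1 × 1.81² = 9.99 mA, giving V_DS = V_DD − I_D R_D = 14.6 − 9.99 × 2.67 = -12.1 V.
But -12.1 V < V_ov = 1.81 V, so the device is actually in triode.
In triode I_D = k_n[V_ov V_DS − ½ V_DS²] and I_D = (V_DD − V_DS)/R_D. Equating: 8.14 V_DS² − 30.48 V_DS + 14.6 = 0, giving V_DS = 0.564 V (the root below V_ov).
I_D = (14.6 − 0.564) / 2.67 = 5.26 mA.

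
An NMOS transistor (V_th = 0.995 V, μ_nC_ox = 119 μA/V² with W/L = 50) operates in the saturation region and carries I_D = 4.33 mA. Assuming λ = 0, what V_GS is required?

V_GS = 2.20 V

k_n = μ_nC_ox · (W/L) = 5.95 mA/V².
In saturation I_D = ½ k_n (V_GS − V_th)², so V_GS − V_th = √(2 I_D / k_n) = √(2 × 4.33 / 5.95) = 1.21 V.
V_GS = 0.995 + 1.21 = 2.2 V.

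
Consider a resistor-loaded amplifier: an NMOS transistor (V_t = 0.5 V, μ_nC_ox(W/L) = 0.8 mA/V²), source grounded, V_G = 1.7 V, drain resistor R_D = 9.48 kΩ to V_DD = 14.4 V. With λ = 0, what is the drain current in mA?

I_D = 0.576 mA

V_GS = V_G = 1.7 V, so V_ov = 1.7 − 0.5 = 1.2 V.
Assume saturation: I_D = ½ k_n V_ov² = 0.5 × 0.8 × 1.2² = 0.576 mA, giving V_DS = V_DD − I_D R_D = 14.4 − 0.576 × 9.48 = 8.94 V.
V_DS = 8.94 V ≥ V_ov = 1.2 V, confirming saturation.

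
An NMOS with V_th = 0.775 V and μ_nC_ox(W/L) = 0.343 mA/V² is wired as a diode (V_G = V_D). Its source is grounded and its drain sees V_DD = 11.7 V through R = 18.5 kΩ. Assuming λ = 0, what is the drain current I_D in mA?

With gate tied to drain, V_GS = V_DS ≥ V_GS − V_th, so the device is in saturation.
KCL at the drain: ½ k_n (V_GS − V_th)² = (V_DD − V_GS)/R.
Let x = V_GS − 0.775. Then 3.17 x² + x − 10.92 = 0, giving x = 1.7 V (positive root), so V_GS = 2.48 V.
I_D = (V_DD − V_GS)/R = (11.7 − 2.48) / 18.5 = 0.498 mA.

I_D = 0.498 mA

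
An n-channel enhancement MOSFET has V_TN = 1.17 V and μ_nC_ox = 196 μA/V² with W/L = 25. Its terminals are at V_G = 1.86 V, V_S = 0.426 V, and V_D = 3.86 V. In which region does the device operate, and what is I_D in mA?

V_GS = V_G − V_S = 1.86 − 0.426 = 1.43 V; V_DS = V_D − V_S = 3.86 − 0.426 = 3.43 V.
k_n = μ_nC_ox · (W/L) = 4.9 mA/V².
V_ov = V_GS − V_TN = 1.43 − 1.17 = 0.264 V.
Since V_DS = 3.43 V ≥ V_ov = 0.264 V, the device is in saturation.
I_D = ½ k_n V_ov² = 0.5 × 4.9 × 0.264² = 0.171 mA.

Saturation; I_D = 0.171 mA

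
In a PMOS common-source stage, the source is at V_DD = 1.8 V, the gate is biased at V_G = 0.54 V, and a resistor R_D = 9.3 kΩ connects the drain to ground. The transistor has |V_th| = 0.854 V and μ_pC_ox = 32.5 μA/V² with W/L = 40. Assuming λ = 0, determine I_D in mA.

V_SG = V_DD − V_G = 1.8 − 0.54 = 1.26 V, so V_ov = 1.26 − 0.854 = 0.406 V.
k_p = μ_pC_ox · (W/L) = 1.3 mA/V².
Assume saturation: I_D = ½ k_p V_ov² = 0.5 × 1.3 × 0.406² = 0.107 mA, giving V_SD = V_DD − I_D R_D = 1.8 − 0.107 × 9.3 = 0.804 V.
V_SD = 0.804 V ≥ V_ov = 0.406 V, confirming saturation.

I_D = 0.107 mA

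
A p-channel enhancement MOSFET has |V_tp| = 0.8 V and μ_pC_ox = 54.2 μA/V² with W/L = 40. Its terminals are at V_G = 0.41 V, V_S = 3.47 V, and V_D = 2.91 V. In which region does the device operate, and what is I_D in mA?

V_SG = V_S − V_G = 3.47 − 0.41 = 3.06 V; V_SD = V_S − V_D = 3.47 − 2.91 = 0.56 V.
k_p = μ_pC_ox · (W/L) = 2.168 mA/V².
V_ov = V_SG − |V_tp| = 3.06 − 0.8 = 2.26 V.
Since V_SD = 0.56 V < V_ov = 2.26 V, the device is in the triode region.
I_D = k_p [V_ov · V_SD − ½ V_SD²] = 2.168 × [2.26 × 0.56 − 0.5 × 0.56²] = 2.4 mA.

Triode; I_D = 2.40 mA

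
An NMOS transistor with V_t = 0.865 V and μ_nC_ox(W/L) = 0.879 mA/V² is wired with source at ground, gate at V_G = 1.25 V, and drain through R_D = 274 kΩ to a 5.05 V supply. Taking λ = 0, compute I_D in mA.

I_D = 0.0182 mA

V_GS = V_G = 1.25 V, so V_ov = 1.25 − 0.865 = 0.385 V.
Assume saturation: I_D = ½ k_n V_ov² = 0.5 × 0.879 × 0.385² = 0.0651 mA, giving V_DS = V_DD − I_D R_D = 5.05 − 0.0651 × 274 = -12.8 V.
But -12.8 V < V_ov = 0.385 V, so the device is actually in triode.
In triode I_D = k_n[V_ov V_DS − ½ V_DS²] and I_D = (V_DD − V_DS)/R_D. Equating: 120 V_DS² − 93.73 V_DS + 5.05 = 0, giving V_DS = 0.0582 V (the root below V_ov).
I_D = (5.05 − 0.0582) / 274 = 0.0182 mA.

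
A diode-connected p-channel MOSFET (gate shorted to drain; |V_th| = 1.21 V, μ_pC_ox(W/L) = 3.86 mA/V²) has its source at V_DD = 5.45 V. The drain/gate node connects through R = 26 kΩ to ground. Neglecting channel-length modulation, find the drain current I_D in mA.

I_D = 0.152 mA

With gate tied to drain, V_SG = V_SD ≥ V_SG − |V_th|, so the device is in saturation.
KCL at the drain: ½ k_p (V_SG − |V_th|)² = (V_DD − V_SG)/R.
Let x = V_SG − 1.21. Then 50.2 x² + x − 4.24 = 0, giving x = 0.281 V (positive root), so V_SG = 1.49 V.
I_D = (V_DD − V_SG)/R = (5.45 − 1.49) / 26 = 0.152 mA.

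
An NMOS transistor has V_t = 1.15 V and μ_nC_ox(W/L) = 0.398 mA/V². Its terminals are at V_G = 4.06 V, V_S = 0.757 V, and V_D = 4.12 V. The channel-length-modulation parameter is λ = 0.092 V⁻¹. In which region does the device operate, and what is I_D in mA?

V_GS = V_G − V_S = 4.06 − 0.757 = 3.3 V; V_DS = V_D − V_S = 4.12 − 0.757 = 3.36 V.
V_ov = V_GS − V_t = 3.3 − 1.15 = 2.15 V.
Since V_DS = 3.36 V ≥ V_ov = 2.15 V, the device is in saturation.
I_D = ½ k_n V_ov² (1 + λ V_DS) = 0.5 × 0.398 × 2.15² × (1 + 0.092 × 3.36) = 1.21 mA.

Saturation; I_D = 1.21 mA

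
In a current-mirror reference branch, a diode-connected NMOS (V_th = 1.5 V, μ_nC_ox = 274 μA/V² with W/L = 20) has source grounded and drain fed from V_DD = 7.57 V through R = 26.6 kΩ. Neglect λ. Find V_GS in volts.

With gate tied to drain, V_GS = V_DS ≥ V_GS − V_th, so the device is in saturation.
k_n = μ_nC_ox · (W/L) = 5.48 mA/V².
KCL at the drain: ½ k_n (V_GS − V_th)² = (V_DD − V_GS)/R.
Let x = V_GS − 1.5. Then 72.9 x² + x − 6.07 = 0, giving x = 0.282 V (positive root), so V_GS = 1.78 V.
I_D = (V_DD − V_GS)/R = (7.57 − 1.78) / 26.6 = 0.218 mA.

V_GS = 1.78 V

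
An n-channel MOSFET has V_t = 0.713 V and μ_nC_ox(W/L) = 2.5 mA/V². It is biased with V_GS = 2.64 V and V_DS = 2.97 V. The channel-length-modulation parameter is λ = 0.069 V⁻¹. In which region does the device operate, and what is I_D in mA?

Saturation; I_D = 5.59 mA

V_ov = V_GS − V_t = 2.64 − 0.713 = 1.93 V.
Since V_DS = 2.97 V ≥ V_ov = 1.93 V, the device is in saturation.
I_D = ½ k_n V_ov² (1 + λ V_DS) = 0.5 × 2.5 × 1.93² × (1 + 0.069 × 2.97) = 5.59 mA.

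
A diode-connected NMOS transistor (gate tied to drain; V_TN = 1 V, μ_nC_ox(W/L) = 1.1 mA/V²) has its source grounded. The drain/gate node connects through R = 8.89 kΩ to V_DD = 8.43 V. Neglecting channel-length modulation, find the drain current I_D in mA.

With gate tied to drain, V_GS = V_DS ≥ V_GS − V_TN, so the device is in saturation.
KCL at the drain: ½ k_n (V_GS − V_TN)² = (V_DD − V_GS)/R.
Let x = V_GS − 1. Then 4.89 x² + x − 7.43 = 0, giving x = 1.13 V (positive root), so V_GS = 2.13 V.
I_D = (V_DD − V_GS)/R = (8.43 − 2.13) / 8.89 = 0.708 mA.

I_D = 0.708 mA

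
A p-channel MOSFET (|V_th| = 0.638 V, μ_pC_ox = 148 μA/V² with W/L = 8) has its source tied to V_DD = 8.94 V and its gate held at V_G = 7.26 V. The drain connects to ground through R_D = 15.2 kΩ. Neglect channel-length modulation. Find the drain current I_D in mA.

I_D = 0.546 mA

V_SG = V_DD − V_G = 8.94 − 7.26 = 1.68 V, so V_ov = 1.68 − 0.638 = 1.04 V.
k_p = μ_pC_ox · (W/L) = 1.184 mA/V².
Assume saturation: I_D = ½ k_p V_ov² = 0.5 × 1.184 × 1.04² = 0.643 mA, giving V_SD = V_DD − I_D R_D = 8.94 − 0.643 × 15.2 = -0.83 V.
But -0.83 V < V_ov = 1.04 V, so the device is actually in triode.
In triode I_D = k_p[V_ov V_SD − ½ V_SD²] and I_D = (V_DD − V_SD)/R_D. Equating: 9 V_SD² − 19.75 V_SD + 8.94 = 0, giving V_SD = 0.638 V (the root below V_ov).
I_D = (8.94 − 0.638) / 15.2 = 0.546 mA.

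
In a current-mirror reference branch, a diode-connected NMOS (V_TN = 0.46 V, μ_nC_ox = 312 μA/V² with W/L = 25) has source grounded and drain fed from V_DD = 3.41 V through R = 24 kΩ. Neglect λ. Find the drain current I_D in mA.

I_D = 0.116 mA

With gate tied to drain, V_GS = V_DS ≥ V_GS − V_TN, so the device is in saturation.
k_n = μ_nC_ox · (W/L) = 7.8 mA/V².
KCL at the drain: ½ k_n (V_GS − V_TN)² = (V_DD − V_GS)/R.
Let x = V_GS − 0.46. Then 93.6 x² + x − 2.95 = 0, giving x = 0.172 V (positive root), so V_GS = 0.632 V.
I_D = (V_DD − V_GS)/R = (3.41 − 0.632) / 24 = 0.116 mA.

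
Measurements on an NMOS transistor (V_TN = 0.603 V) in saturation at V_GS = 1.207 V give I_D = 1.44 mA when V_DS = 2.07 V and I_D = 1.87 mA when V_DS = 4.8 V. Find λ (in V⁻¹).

λ = 0.141 V⁻¹

With V_GS fixed, I_D ∝ (1 + λ V_DS) in saturation, so I_D2/I_D1 = (1 + λ V_DS2)/(1 + λ V_DS1).
1.87/1.44 = 1.299 = (1 + 4.8 λ)/(1 + 2.07 λ).
Solving: λ (I_D1 V_DS2 − I_D2 V_DS1) = I_D2 − I_D1, so λ = (1.87 − 1.44) / (1.44 × 4.8 − 1.87 × 2.07) = 0.43 / 3.04 = 0.141 V⁻¹.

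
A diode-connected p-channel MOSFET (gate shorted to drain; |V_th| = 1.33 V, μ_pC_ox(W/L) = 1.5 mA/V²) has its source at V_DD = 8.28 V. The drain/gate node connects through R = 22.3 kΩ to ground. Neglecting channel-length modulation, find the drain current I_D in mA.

I_D = 0.284 mA

With gate tied to drain, V_SG = V_SD ≥ V_SG − |V_th|, so the device is in saturation.
KCL at the drain: ½ k_p (V_SG − |V_th|)² = (V_DD − V_SG)/R.
Let x = V_SG − 1.33. Then 16.7 x² + x − 6.95 = 0, giving x = 0.615 V (positive root), so V_SG = 1.95 V.
I_D = (V_DD − V_SG)/R = (8.28 − 1.95) / 22.3 = 0.284 mA.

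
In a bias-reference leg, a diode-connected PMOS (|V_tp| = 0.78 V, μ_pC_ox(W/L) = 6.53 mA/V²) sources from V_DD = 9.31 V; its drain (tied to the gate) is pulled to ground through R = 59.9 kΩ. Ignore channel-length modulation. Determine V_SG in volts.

V_SG = 0.986 V

With gate tied to drain, V_SG = V_SD ≥ V_SG − |V_tp|, so the device is in saturation.
KCL at the drain: ½ k_p (V_SG − |V_tp|)² = (V_DD − V_SG)/R.
Let x = V_SG − 0.78. Then 196 x² + x − 8.53 = 0, giving x = 0.206 V (positive root), so V_SG = 0.986 V.
I_D = (V_DD − V_SG)/R = (9.31 − 0.986) / 59.9 = 0.139 mA.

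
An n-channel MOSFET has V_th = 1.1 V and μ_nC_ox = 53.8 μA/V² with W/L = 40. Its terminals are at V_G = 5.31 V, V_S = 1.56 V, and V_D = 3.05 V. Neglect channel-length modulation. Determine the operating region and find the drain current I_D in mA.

V_GS = V_G − V_S = 5.31 − 1.56 = 3.75 V; V_DS = V_D − V_S = 3.05 − 1.56 = 1.49 V.
k_n = μ_nC_ox · (W/L) = 2.152 mA/V².
V_ov = V_GS − V_th = 3.75 − 1.1 = 2.65 V.
Since V_DS = 1.49 V < V_ov = 2.65 V, the device is in the triode region.
I_D = k_n [V_ov · V_DS − ½ V_DS²] = 2.152 × [2.65 × 1.49 − 0.5 × 1.49²] = 6.11 mA.

Triode; I_D = 6.11 mA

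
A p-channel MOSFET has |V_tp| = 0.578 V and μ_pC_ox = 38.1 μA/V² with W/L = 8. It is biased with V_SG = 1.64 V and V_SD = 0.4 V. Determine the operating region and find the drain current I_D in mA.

Triode; I_D = 0.105 mA

k_p = μ_pC_ox · (W/L) = 0.3048 mA/V².
V_ov = V_SG − |V_tp| = 1.64 − 0.578 = 1.06 V.
Since V_SD = 0.4 V < V_ov = 1.06 V, the device is in the triode region.
I_D = k_p [V_ov · V_SD − ½ V_SD²] = 0.3048 × [1.06 × 0.4 − 0.5 × 0.4²] = 0.105 mA.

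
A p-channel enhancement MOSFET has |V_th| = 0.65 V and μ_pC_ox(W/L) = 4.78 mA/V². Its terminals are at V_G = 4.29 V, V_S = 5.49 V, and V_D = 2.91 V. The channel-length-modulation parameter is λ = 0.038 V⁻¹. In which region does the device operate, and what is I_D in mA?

Saturation; I_D = 0.794 mA

V_SG = V_S − V_G = 5.49 − 4.29 = 1.2 V; V_SD = V_S − V_D = 5.49 − 2.91 = 2.58 V.
V_ov = V_SG − |V_th| = 1.2 − 0.65 = 0.55 V.
Since V_SD = 2.58 V ≥ V_ov = 0.55 V, the device is in saturation.
I_D = ½ k_p V_ov² (1 + λ V_SD) = 0.5 × 4.78 × 0.55² × (1 + 0.038 × 2.58) = 0.794 mA.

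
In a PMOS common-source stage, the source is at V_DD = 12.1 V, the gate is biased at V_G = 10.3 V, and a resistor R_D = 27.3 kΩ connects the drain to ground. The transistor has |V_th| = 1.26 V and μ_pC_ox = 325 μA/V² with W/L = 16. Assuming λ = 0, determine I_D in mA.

V_SG = V_DD − V_G = 12.1 − 10.3 = 1.8 V, so V_ov = 1.8 − 1.26 = 0.54 V.
k_p = μ_pC_ox · (W/L) = 5.2 mA/V².
Assume saturation: I_D = ½ k_p V_ov² = 0.5 × 5.2 × 0.54² = 0.758 mA, giving V_SD = V_DD − I_D R_D = 12.1 − 0.758 × 27.3 = -8.6 V.
But -8.6 V < V_ov = 0.54 V, so the device is actually in triode.
In triode I_D = k_p[V_ov V_SD − ½ V_SD²] and I_D = (V_DD − V_SD)/R_D. Equating: 71 V_SD² − 77.66 V_SD + 12.1 = 0, giving V_SD = 0.188 V (the root below V_ov).
I_D = (12.1 − 0.188) / 27.3 = 0.436 mA.

I_D = 0.436 mA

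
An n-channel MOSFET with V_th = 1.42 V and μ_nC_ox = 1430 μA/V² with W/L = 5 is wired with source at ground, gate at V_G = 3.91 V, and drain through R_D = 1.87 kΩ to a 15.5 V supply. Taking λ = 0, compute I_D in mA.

I_D = 8.02 mA

V_GS = V_G = 3.91 V, so V_ov = 3.91 − 1.42 = 2.49 V.
k_n = μ_nC_ox · (W/L) = 7.15 mA/V².
Assume saturation: I_D = ½ k_n V_ov² = 0.5 × 7.15 × 2.49² = 22.2 mA, giving V_DS = V_DD − I_D R_D = 15.5 − 22.2 × 1.87 = -25.9 V.
But -25.9 V < V_ov = 2.49 V, so the device is actually in triode.
In triode I_D = k_n[V_ov V_DS − ½ V_DS²] and I_D = (V_DD − V_DS)/R_D. Equating: 6.69 V_DS² − 34.29 V_DS + 15.5 = 0, giving V_DS = 0.501 V (the root below V_ov).
I_D = (15.5 − 0.501) / 1.87 = 8.02 mA.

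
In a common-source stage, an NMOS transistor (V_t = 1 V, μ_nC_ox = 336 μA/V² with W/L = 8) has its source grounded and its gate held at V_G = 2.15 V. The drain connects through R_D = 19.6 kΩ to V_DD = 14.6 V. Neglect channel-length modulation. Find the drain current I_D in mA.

I_D = 0.731 mA

V_GS = V_G = 2.15 V, so V_ov = 2.15 − 1 = 1.15 V.
k_n = μ_nC_ox · (W/L) = 2.688 mA/V².
Assume saturation: I_D = ½ k_n V_ov² = 0.5 × 2.688 × 1.15² = 1.78 mA, giving V_DS = V_DD − I_D R_D = 14.6 − 1.78 × 19.6 = -20.2 V.
But -20.2 V < V_ov = 1.15 V, so the device is actually in triode.
In triode I_D = k_n[V_ov V_DS − ½ V_DS²] and I_D = (V_DD − V_DS)/R_D. Equating: 26.3 V_DS² − 61.59 V_DS + 14.6 = 0, giving V_DS = 0.268 V (the root below V_ov).
I_D = (14.6 − 0.268) / 19.6 = 0.731 mA.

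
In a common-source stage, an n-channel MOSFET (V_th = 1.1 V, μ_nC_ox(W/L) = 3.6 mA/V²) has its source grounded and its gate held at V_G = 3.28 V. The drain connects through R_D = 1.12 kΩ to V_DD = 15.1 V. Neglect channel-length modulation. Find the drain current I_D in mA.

V_GS = V_G = 3.28 V, so V_ov = 3.28 − 1.1 = 2.18 V.
Assume saturation: I_D = ½ k_n V_ov² = 0.5 × 3.6 × 2.18² = 8.55 mA, giving V_DS = V_DD − I_D R_D = 15.1 − 8.55 × 1.12 = 5.52 V.
V_DS = 5.52 V ≥ V_ov = 2.18 V, confirming saturation.

I_D = 8.55 mA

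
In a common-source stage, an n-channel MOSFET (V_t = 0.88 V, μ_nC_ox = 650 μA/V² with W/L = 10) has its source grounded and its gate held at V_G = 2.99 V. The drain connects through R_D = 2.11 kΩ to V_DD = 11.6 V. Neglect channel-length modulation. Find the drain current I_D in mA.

V_GS = V_G = 2.99 V, so V_ov = 2.99 − 0.88 = 2.11 V.
k_n = μ_nC_ox · (W/L) = 6.5 mA/V².
Assume saturation: I_D = ½ k_n V_ov² = 0.5 × 6.5 × 2.11² = 14.5 mA, giving V_DS = V_DD − I_D R_D = 11.6 − 14.5 × 2.11 = -18.9 V.
But -18.9 V < V_ov = 2.11 V, so the device is actually in triode.
In triode I_D = k_n[V_ov V_DS − ½ V_DS²] and I_D = (V_DD − V_DS)/R_D. Equating: 6.86 V_DS² − 29.94 V_DS + 11.6 = 0, giving V_DS = 0.43 V (the root below V_ov).
I_D = (11.6 − 0.43) / 2.11 = 5.29 mA.

I_D = 5.29 mA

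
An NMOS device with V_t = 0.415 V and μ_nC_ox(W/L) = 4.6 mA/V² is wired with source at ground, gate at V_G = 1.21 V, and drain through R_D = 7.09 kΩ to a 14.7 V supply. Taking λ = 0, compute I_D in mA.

V_GS = V_G = 1.21 V, so V_ov = 1.21 − 0.415 = 0.795 V.
Assume saturation: I_D = ½ k_n V_ov² = 0.5 × 4.6 × 0.795² = 1.45 mA, giving V_DS = V_DD − I_D R_D = 14.7 − 1.45 × 7.09 = 4.39 V.
V_DS = 4.39 V ≥ V_ov = 0.795 V, confirming saturation.

I_D = 1.45 mA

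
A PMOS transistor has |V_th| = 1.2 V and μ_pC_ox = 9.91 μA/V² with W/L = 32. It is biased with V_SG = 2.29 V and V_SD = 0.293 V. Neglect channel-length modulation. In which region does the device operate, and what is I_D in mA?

k_p = μ_pC_ox · (W/L) = 0.3171 mA/V².
V_ov = V_SG − |V_th| = 2.29 − 1.2 = 1.09 V.
Since V_SD = 0.293 V < V_ov = 1.09 V, the device is in the triode region.
I_D = k_p [V_ov · V_SD − ½ V_SD²] = 0.3171 × [1.09 × 0.293 − 0.5 × 0.293²] = 0.0877 mA.

Triode; I_D = 0.0877 mA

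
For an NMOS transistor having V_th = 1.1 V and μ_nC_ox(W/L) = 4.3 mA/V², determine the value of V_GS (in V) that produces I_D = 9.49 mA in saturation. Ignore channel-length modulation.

V_GS = 3.20 V

In saturation I_D = ½ k_n (V_GS − V_th)², so V_GS − V_th = √(2 I_D / k_n) = √(2 × 9.49 / 4.3) = 2.1 V.
V_GS = 1.1 + 2.1 = 3.2 V.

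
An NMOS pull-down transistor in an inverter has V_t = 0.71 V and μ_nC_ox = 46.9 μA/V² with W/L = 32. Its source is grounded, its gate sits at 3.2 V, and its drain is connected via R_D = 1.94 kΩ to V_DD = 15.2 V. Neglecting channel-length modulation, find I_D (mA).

I_D = 4.65 mA

V_GS = V_G = 3.2 V, so V_ov = 3.2 − 0.71 = 2.49 V.
k_n = μ_nC_ox · (W/L) = 1.501 mA/V².
Assume saturation: I_D = ½ k_n V_ov² = 0.5 × 1.501 × 2.49² = 4.65 mA, giving V_DS = V_DD − I_D R_D = 15.2 − 4.65 × 1.94 = 6.17 V.
V_DS = 6.17 V ≥ V_ov = 2.49 V, confirming saturation.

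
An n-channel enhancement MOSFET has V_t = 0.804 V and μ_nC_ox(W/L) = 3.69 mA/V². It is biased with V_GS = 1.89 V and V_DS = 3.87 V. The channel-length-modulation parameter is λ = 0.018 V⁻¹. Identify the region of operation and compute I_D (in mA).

V_ov = V_GS − V_t = 1.89 − 0.804 = 1.09 V.
Since V_DS = 3.87 V ≥ V_ov = 1.09 V, the device is in saturation.
I_D = ½ k_n V_ov² (1 + λ V_DS) = 0.5 × 3.69 × 1.09² × (1 + 0.018 × 3.87) = 2.33 mA.

Saturation; I_D = 2.33 mA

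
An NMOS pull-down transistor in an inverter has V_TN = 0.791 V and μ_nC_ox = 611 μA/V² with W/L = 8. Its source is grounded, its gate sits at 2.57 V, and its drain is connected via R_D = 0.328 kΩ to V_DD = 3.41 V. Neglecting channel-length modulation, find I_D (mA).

V_GS = V_G = 2.57 V, so V_ov = 2.57 − 0.791 = 1.78 V.
k_n = μ_nC_ox · (W/L) = 4.888 mA/V².
Assume saturation: I_D = ½ k_n V_ov² = 0.5 × 4.888 × 1.78² = 7.73 mA, giving V_DS = V_DD − I_D R_D = 3.41 − 7.73 × 0.328 = 0.873 V.
But 0.873 V < V_ov = 1.78 V, so the device is actually in triode.
In triode I_D = k_n[V_ov V_DS − ½ V_DS²] and I_D = (V_DD − V_DS)/R_D. Equating: 0.802 V_DS² − 3.852 V_DS + 3.41 = 0, giving V_DS = 1.17 V (the root below V_ov).
I_D = (3.41 − 1.17) / 0.328 = 6.83 mA.

I_D = 6.83 mA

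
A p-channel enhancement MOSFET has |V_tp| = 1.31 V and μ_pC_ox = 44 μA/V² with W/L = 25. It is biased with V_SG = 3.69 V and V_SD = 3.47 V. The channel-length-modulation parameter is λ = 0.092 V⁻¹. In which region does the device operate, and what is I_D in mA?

Saturation; I_D = 4.11 mA

k_p = μ_pC_ox · (W/L) = 1.1 mA/V².
V_ov = V_SG − |V_tp| = 3.69 − 1.31 = 2.38 V.
Since V_SD = 3.47 V ≥ V_ov = 2.38 V, the device is in saturation.
I_D = ½ k_p V_ov² (1 + λ V_SD) = 0.5 × 1.1 × 2.38² × (1 + 0.092 × 3.47) = 4.11 mA.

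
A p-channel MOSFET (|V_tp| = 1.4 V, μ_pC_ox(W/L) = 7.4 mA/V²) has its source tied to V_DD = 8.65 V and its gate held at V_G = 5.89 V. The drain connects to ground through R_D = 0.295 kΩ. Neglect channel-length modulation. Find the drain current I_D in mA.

V_SG = V_DD − V_G = 8.65 − 5.89 = 2.76 V, so V_ov = 2.76 − 1.4 = 1.36 V.
Assume saturation: I_D = ½ k_p V_ov² = 0.5 × 7.4 × 1.36² = 6.84 mA, giving V_SD = V_DD − I_D R_D = 8.65 − 6.84 × 0.295 = 6.63 V.
V_SD = 6.63 V ≥ V_ov = 1.36 V, confirming saturation.

I_D = 6.84 mA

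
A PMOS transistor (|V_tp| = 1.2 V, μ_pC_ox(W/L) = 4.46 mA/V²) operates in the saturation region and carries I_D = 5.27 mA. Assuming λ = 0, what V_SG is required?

In saturation I_D = ½ k_p (V_SG − |V_tp|)², so V_SG − |V_tp| = √(2 I_D / k_p) = √(2 × 5.27 / 4.46) = 1.54 V.
V_SG = 1.2 + 1.54 = 2.74 V.

V_SG = 2.74 V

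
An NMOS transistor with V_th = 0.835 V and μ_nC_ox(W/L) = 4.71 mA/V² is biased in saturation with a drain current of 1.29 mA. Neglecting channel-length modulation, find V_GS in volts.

In saturation I_D = ½ k_n (V_GS − V_th)², so V_GS − V_th = √(2 I_D / k_n) = √(2 × 1.29 / 4.71) = 0.74 V.
V_GS = 0.835 + 0.74 = 1.58 V.

V_GS = 1.58 V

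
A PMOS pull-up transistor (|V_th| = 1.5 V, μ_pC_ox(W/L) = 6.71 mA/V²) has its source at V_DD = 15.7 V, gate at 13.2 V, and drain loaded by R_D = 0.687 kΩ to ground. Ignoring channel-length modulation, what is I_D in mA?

V_SG = V_DD − V_G = 15.7 − 13.2 = 2.5 V, so V_ov = 2.5 − 1.5 = 1 V.
Assume saturation: I_D = ½ k_p V_ov² = 0.5 × 6.71 × 1² = 3.35 mA, giving V_SD = V_DD − I_D R_D = 15.7 − 3.35 × 0.687 = 13.4 V.
V_SD = 13.4 V ≥ V_ov = 1 V, confirming saturation.

I_D = 3.35 mA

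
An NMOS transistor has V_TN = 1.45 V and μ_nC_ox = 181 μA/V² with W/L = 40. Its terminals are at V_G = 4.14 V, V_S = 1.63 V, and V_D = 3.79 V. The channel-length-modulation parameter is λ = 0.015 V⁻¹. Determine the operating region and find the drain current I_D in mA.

V_GS = V_G − V_S = 4.14 − 1.63 = 2.51 V; V_DS = V_D − V_S = 3.79 − 1.63 = 2.16 V.
k_n = μ_nC_ox · (W/L) = 7.24 mA/V².
V_ov = V_GS − V_TN = 2.51 − 1.45 = 1.06 V.
Since V_DS = 2.16 V ≥ V_ov = 1.06 V, the device is in saturation.
I_D = ½ k_n V_ov² (1 + λ V_DS) = 0.5 × 7.24 × 1.06² × (1 + 0.015 × 2.16) = 4.2 mA.

Saturation; I_D = 4.20 mA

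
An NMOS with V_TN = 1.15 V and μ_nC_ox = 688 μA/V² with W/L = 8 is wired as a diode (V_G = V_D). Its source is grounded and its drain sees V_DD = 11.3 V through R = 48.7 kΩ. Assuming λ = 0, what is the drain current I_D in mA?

With gate tied to drain, V_GS = V_DS ≥ V_GS − V_TN, so the device is in saturation.
k_n = μ_nC_ox · (W/L) = 5.504 mA/V².
KCL at the drain: ½ k_n (V_GS − V_TN)² = (V_DD − V_GS)/R.
Let x = V_GS − 1.15. Then 134 x² + x − 10.15 = 0, giving x = 0.271 V (positive root), so V_GS = 1.42 V.
I_D = (V_DD − V_GS)/R = (11.3 − 1.42) / 48.7 = 0.203 mA.

I_D = 0.203 mA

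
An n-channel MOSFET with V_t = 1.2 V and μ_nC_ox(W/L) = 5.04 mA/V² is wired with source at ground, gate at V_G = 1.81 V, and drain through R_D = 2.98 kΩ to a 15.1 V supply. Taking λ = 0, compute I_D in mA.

I_D = 0.938 mA

V_GS = V_G = 1.81 V, so V_ov = 1.81 − 1.2 = 0.61 V.
Assume saturation: I_D = ½ k_n V_ov² = 0.5 × 5.04 × 0.61² = 0.938 mA, giving V_DS = V_DD − I_D R_D = 15.1 − 0.938 × 2.98 = 12.3 V.
V_DS = 12.3 V ≥ V_ov = 0.61 V, confirming saturation.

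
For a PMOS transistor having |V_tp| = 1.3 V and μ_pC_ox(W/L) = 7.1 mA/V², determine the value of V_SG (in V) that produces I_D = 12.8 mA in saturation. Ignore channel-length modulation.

V_SG = 3.20 V

In saturation I_D = ½ k_p (V_SG − |V_tp|)², so V_SG − |V_tp| = √(2 I_D / k_p) = √(2 × 12.8 / 7.1) = 1.9 V.
V_SG = 1.3 + 1.9 = 3.2 V.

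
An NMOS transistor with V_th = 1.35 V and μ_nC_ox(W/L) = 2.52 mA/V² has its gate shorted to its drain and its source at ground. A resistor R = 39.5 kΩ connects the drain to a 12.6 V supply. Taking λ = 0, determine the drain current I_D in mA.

I_D = 0.273 mA

With gate tied to drain, V_GS = V_DS ≥ V_GS − V_th, so the device is in saturation.
KCL at the drain: ½ k_n (V_GS − V_th)² = (V_DD − V_GS)/R.
Let x = V_GS − 1.35. Then 49.8 x² + x − 11.25 = 0, giving x = 0.465 V (positive root), so V_GS = 1.82 V.
I_D = (V_DD − V_GS)/R = (12.6 − 1.82) / 39.5 = 0.273 mA.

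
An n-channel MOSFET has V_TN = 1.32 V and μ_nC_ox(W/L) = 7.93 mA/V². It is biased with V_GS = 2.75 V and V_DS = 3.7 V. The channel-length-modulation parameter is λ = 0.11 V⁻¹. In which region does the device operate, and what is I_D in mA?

Saturation; I_D = 11.4 mA

V_ov = V_GS − V_TN = 2.75 − 1.32 = 1.43 V.
Since V_DS = 3.7 V ≥ V_ov = 1.43 V, the device is in saturation.
I_D = ½ k_n V_ov² (1 + λ V_DS) = 0.5 × 7.93 × 1.43² × (1 + 0.11 × 3.7) = 11.4 mA.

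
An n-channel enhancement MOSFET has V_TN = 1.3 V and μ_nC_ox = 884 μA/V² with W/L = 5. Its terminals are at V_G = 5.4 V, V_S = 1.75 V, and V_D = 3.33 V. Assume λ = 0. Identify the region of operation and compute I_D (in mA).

V_GS = V_G − V_S = 5.4 − 1.75 = 3.65 V; V_DS = V_D − V_S = 3.33 − 1.75 = 1.58 V.
k_n = μ_nC_ox · (W/L) = 4.42 mA/V².
V_ov = V_GS − V_TN = 3.65 − 1.3 = 2.35 V.
Since V_DS = 1.58 V < V_ov = 2.35 V, the device is in the triode region.
I_D = k_n [V_ov · V_DS − ½ V_DS²] = 4.42 × [2.35 × 1.58 − 0.5 × 1.58²] = 10.9 mA.

Triode; I_D = 10.9 mA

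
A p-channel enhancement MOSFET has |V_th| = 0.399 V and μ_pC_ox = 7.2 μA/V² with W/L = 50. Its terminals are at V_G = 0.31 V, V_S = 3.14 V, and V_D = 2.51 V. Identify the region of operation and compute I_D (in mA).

Triode; I_D = 0.480 mA

V_SG = V_S − V_G = 3.14 − 0.31 = 2.83 V; V_SD = V_S − V_D = 3.14 − 2.51 = 0.63 V.
k_p = μ_pC_ox · (W/L) = 0.36 mA/V².
V_ov = V_SG − |V_th| = 2.83 − 0.399 = 2.43 V.
Since V_SD = 0.63 V < V_ov = 2.43 V, the device is in the triode region.
I_D = k_p [V_ov · V_SD − ½ V_SD²] = 0.36 × [2.43 × 0.63 − 0.5 × 0.63²] = 0.48 mA.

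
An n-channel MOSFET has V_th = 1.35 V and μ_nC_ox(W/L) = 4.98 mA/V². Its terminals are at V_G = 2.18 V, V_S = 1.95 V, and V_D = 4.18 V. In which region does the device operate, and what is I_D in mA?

Cutoff; I_D = 0 mA

V_GS = V_G − V_S = 2.18 − 1.95 = 0.23 V; V_DS = V_D − V_S = 4.18 − 1.95 = 2.23 V.
V_GS = 0.23 V < V_th = 1.35 V, so the transistor is in cutoff.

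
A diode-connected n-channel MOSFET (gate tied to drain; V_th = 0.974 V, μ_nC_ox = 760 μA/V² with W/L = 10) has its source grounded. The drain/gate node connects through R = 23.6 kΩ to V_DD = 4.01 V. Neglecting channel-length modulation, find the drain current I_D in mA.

I_D = 0.121 mA

With gate tied to drain, V_GS = V_DS ≥ V_GS − V_th, so the device is in saturation.
k_n = μ_nC_ox · (W/L) = 7.6 mA/V².
KCL at the drain: ½ k_n (V_GS − V_th)² = (V_DD − V_GS)/R.
Let x = V_GS − 0.974. Then 89.7 x² + x − 3.036 = 0, giving x = 0.179 V (positive root), so V_GS = 1.15 V.
I_D = (V_DD − V_GS)/R = (4.01 − 1.15) / 23.6 = 0.121 mA.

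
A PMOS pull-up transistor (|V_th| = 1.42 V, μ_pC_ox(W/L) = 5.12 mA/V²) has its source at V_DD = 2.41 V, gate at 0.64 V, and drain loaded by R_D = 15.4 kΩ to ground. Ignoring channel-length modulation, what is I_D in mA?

V_SG = V_DD − V_G = 2.41 − 0.64 = 1.77 V, so V_ov = 1.77 − 1.42 = 0.35 V.
Assume saturation: I_D = ½ k_p V_ov² = 0.5 × 5.12 × 0.35² = 0.314 mA, giving V_SD = V_DD − I_D R_D = 2.41 − 0.314 × 15.4 = -2.42 V.
But -2.42 V < V_ov = 0.35 V, so the device is actually in triode.
In triode I_D = k_p[V_ov V_SD − ½ V_SD²] and I_D = (V_DD − V_SD)/R_D. Equating: 39.4 V_SD² − 28.6 V_SD + 2.41 = 0, giving V_SD = 0.0973 V (the root below V_ov).
I_D = (2.41 − 0.0973) / 15.4 = 0.15 mA.

I_D = 0.150 mA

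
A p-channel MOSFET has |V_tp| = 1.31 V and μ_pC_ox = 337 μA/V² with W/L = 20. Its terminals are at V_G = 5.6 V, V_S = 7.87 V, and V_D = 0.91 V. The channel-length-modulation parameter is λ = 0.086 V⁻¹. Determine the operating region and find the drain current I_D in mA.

Saturation; I_D = 4.96 mA

V_SG = V_S − V_G = 7.87 − 5.6 = 2.27 V; V_SD = V_S − V_D = 7.87 − 0.91 = 6.96 V.
k_p = μ_pC_ox · (W/L) = 6.74 mA/V².
V_ov = V_SG − |V_tp| = 2.27 − 1.31 = 0.96 V.
Since V_SD = 6.96 V ≥ V_ov = 0.96 V, the device is in saturation.
I_D = ½ k_p V_ov² (1 + λ V_SD) = 0.5 × 6.74 × 0.96² × (1 + 0.086 × 6.96) = 4.96 mA.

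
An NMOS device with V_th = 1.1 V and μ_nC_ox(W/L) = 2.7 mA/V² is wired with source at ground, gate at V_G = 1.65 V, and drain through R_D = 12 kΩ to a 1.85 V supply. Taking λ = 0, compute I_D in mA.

I_D = 0.145 mA

V_GS = V_G = 1.65 V, so V_ov = 1.65 − 1.1 = 0.55 V.
Assume saturation: I_D = ½ k_n V_ov² = 0.5 × 2.7 × 0.55² = 0.408 mA, giving V_DS = V_DD − I_D R_D = 1.85 − 0.408 × 12 = -3.05 V.
But -3.05 V < V_ov = 0.55 V, so the device is actually in triode.
In triode I_D = k_n[V_ov V_DS − ½ V_DS²] and I_D = (V_DD − V_DS)/R_D. Equating: 16.2 V_DS² − 18.82 V_DS + 1.85 = 0, giving V_DS = 0.108 V (the root below V_ov).
I_D = (1.85 − 0.108) / 12 = 0.145 mA.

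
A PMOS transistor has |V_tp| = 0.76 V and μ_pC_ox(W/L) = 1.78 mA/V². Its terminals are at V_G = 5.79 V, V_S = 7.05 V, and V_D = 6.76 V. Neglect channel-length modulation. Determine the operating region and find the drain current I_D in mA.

V_SG = V_S − V_G = 7.05 − 5.79 = 1.26 V; V_SD = V_S − V_D = 7.05 − 6.76 = 0.29 V.
V_ov = V_SG − |V_tp| = 1.26 − 0.76 = 0.5 V.
Since V_SD = 0.29 V < V_ov = 0.5 V, the device is in the triode region.
I_D = k_p [V_ov · V_SD − ½ V_SD²] = 1.78 × [0.5 × 0.29 − 0.5 × 0.29²] = 0.183 mA.

Triode; I_D = 0.183 mA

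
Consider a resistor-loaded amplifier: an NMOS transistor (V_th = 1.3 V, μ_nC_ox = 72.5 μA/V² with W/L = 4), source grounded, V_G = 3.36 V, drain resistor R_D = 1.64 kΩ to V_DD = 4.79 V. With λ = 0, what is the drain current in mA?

I_D = 0.615 mA

V_GS = V_G = 3.36 V, so V_ov = 3.36 − 1.3 = 2.06 V.
k_n = μ_nC_ox · (W/L) = 0.29 mA/V².
Assume saturation: I_D = ½ k_n V_ov² = 0.5 × 0.29 × 2.06² = 0.615 mA, giving V_DS = V_DD − I_D R_D = 4.79 − 0.615 × 1.64 = 3.78 V.
V_DS = 3.78 V ≥ V_ov = 2.06 V, confirming saturation.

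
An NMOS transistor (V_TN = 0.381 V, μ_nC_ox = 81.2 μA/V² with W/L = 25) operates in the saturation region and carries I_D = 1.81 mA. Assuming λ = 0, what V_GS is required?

k_n = μ_nC_ox · (W/L) = 2.03 mA/V².
In saturation I_D = ½ k_n (V_GS − V_TN)², so V_GS − V_TN = √(2 I_D / k_n) = √(2 × 1.81 / 2.03) = 1.34 V.
V_GS = 0.381 + 1.34 = 1.72 V.

V_GS = 1.72 V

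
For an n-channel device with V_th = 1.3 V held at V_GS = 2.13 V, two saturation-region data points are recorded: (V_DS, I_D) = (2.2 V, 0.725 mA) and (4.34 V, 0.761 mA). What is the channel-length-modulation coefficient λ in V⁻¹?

λ = 0.0245 V⁻¹

With V_GS fixed, I_D ∝ (1 + λ V_DS) in saturation, so I_D2/I_D1 = (1 + λ V_DS2)/(1 + λ V_DS1).
0.761/0.725 = 1.05 = (1 + 4.34 λ)/(1 + 2.2 λ).
Solving: λ (I_D1 V_DS2 − I_D2 V_DS1) = I_D2 − I_D1, so λ = (0.761 − 0.725) / (0.725 × 4.34 − 0.761 × 2.2) = 0.036 / 1.47 = 0.0245 V⁻¹.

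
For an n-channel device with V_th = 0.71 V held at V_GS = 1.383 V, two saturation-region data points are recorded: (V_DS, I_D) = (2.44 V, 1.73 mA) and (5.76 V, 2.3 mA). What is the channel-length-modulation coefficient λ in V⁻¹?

λ = 0.131 V⁻¹

With V_GS fixed, I_D ∝ (1 + λ V_DS) in saturation, so I_D2/I_D1 = (1 + λ V_DS2)/(1 + λ V_DS1).
2.3/1.73 = 1.329 = (1 + 5.76 λ)/(1 + 2.44 λ).
Solving: λ (I_D1 V_DS2 − I_D2 V_DS1) = I_D2 − I_D1, so λ = (2.3 − 1.73) / (1.73 × 5.76 − 2.3 × 2.44) = 0.57 / 4.35 = 0.131 V⁻¹.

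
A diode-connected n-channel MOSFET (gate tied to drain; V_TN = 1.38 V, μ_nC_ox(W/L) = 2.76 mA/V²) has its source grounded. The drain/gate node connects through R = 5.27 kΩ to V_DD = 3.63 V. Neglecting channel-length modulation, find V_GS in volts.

V_GS = 1.87 V

With gate tied to drain, V_GS = V_DS ≥ V_GS − V_TN, so the device is in saturation.
KCL at the drain: ½ k_n (V_GS − V_TN)² = (V_DD − V_GS)/R.
Let x = V_GS − 1.38. Then 7.27 x² + x − 2.25 = 0, giving x = 0.492 V (positive root), so V_GS = 1.87 V.
I_D = (V_DD − V_GS)/R = (3.63 − 1.87) / 5.27 = 0.334 mA.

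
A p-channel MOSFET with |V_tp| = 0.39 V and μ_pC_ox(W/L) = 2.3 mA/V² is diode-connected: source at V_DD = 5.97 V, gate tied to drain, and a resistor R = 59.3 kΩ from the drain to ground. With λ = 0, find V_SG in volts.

With gate tied to drain, V_SG = V_SD ≥ V_SG − |V_tp|, so the device is in saturation.
KCL at the drain: ½ k_p (V_SG − |V_tp|)² = (V_DD − V_SG)/R.
Let x = V_SG − 0.39. Then 68.2 x² + x − 5.58 = 0, giving x = 0.279 V (positive root), so V_SG = 0.669 V.
I_D = (V_DD − V_SG)/R = (5.97 − 0.669) / 59.3 = 0.0894 mA.

V_SG = 0.669 V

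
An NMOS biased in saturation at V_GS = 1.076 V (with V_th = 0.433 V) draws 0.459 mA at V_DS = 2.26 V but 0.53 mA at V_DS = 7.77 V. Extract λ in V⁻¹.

λ = 0.0300 V⁻¹

With V_GS fixed, I_D ∝ (1 + λ V_DS) in saturation, so I_D2/I_D1 = (1 + λ V_DS2)/(1 + λ V_DS1).
0.53/0.459 = 1.155 = (1 + 7.77 λ)/(1 + 2.26 λ).
Solving: λ (I_D1 V_DS2 − I_D2 V_DS1) = I_D2 − I_D1, so λ = (0.53 − 0.459) / (0.459 × 7.77 − 0.53 × 2.26) = 0.071 / 2.37 = 0.03 V⁻¹.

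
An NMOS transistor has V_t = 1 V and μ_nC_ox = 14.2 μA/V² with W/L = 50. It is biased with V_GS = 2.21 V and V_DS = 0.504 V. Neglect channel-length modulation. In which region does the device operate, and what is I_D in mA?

k_n = μ_nC_ox · (W/L) = 0.71 mA/V².
V_ov = V_GS − V_t = 2.21 − 1 = 1.21 V.
Since V_DS = 0.504 V < V_ov = 1.21 V, the device is in the triode region.
I_D = k_n [V_ov · V_DS − ½ V_DS²] = 0.71 × [1.21 × 0.504 − 0.5 × 0.504²] = 0.343 mA.

Triode; I_D = 0.343 mA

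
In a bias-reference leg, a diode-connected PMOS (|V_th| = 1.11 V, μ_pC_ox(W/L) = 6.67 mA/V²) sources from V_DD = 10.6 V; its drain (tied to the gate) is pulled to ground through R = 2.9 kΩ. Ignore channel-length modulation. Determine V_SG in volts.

V_SG = 2.05 V

With gate tied to drain, V_SG = V_SD ≥ V_SG − |V_th|, so the device is in saturation.
KCL at the drain: ½ k_p (V_SG − |V_th|)² = (V_DD − V_SG)/R.
Let x = V_SG − 1.11. Then 9.67 x² + x − 9.49 = 0, giving x = 0.94 V (positive root), so V_SG = 2.05 V.
I_D = (V_DD − V_SG)/R = (10.6 − 2.05) / 2.9 = 2.95 mA.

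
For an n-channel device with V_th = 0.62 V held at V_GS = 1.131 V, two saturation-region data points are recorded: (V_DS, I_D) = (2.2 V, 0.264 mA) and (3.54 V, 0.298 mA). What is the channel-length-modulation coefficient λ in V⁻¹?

λ = 0.122 V⁻¹

With V_GS fixed, I_D ∝ (1 + λ V_DS) in saturation, so I_D2/I_D1 = (1 + λ V_DS2)/(1 + λ V_DS1).
0.298/0.264 = 1.129 = (1 + 3.54 λ)/(1 + 2.2 λ).
Solving: λ (I_D1 V_DS2 − I_D2 V_DS1) = I_D2 − I_D1, so λ = (0.298 − 0.264) / (0.264 × 3.54 − 0.298 × 2.2) = 0.034 / 0.279 = 0.122 V⁻¹.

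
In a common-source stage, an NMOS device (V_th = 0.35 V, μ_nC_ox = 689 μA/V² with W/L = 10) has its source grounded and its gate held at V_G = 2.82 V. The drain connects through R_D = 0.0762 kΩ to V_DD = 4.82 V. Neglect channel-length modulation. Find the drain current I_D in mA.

V_GS = V_G = 2.82 V, so V_ov = 2.82 − 0.35 = 2.47 V.
k_n = μ_nC_ox · (W/L) = 6.89 mA/V².
Assume saturation: I_D = ½ k_n V_ov² = 0.5 × 6.89 × 2.47² = 21 mA, giving V_DS = V_DD − I_D R_D = 4.82 − 21 × 0.0762 = 3.22 V.
V_DS = 3.22 V ≥ V_ov = 2.47 V, confirming saturation.

I_D = 21.0 mA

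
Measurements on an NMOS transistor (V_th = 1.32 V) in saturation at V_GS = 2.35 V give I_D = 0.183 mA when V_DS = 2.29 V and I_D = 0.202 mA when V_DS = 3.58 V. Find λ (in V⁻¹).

λ = 0.0987 V⁻¹

With V_GS fixed, I_D ∝ (1 + λ V_DS) in saturation, so I_D2/I_D1 = (1 + λ V_DS2)/(1 + λ V_DS1).
0.202/0.183 = 1.104 = (1 + 3.58 λ)/(1 + 2.29 λ).
Solving: λ (I_D1 V_DS2 − I_D2 V_DS1) = I_D2 − I_D1, so λ = (0.202 − 0.183) / (0.183 × 3.58 − 0.202 × 2.29) = 0.019 / 0.193 = 0.0987 V⁻¹.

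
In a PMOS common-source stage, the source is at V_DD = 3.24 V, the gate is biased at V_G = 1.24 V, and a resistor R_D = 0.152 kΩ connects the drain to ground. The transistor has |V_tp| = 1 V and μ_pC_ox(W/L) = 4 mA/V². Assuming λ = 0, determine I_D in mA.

I_D = 2.00 mA

V_SG = V_DD − V_G = 3.24 − 1.24 = 2 V, so V_ov = 2 − 1 = 1 V.
Assume saturation: I_D = ½ k_p V_ov² = 0.5 × 4 × 1² = 2 mA, giving V_SD = V_DD − I_D R_D = 3.24 − 2 × 0.152 = 2.94 V.
V_SD = 2.94 V ≥ V_ov = 1 V, confirming saturation.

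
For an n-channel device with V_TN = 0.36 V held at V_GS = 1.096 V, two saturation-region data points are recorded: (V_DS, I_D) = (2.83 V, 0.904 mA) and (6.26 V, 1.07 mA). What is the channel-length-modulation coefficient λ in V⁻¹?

With V_GS fixed, I_D ∝ (1 + λ V_DS) in saturation, so I_D2/I_D1 = (1 + λ V_DS2)/(1 + λ V_DS1).
1.07/0.904 = 1.184 = (1 + 6.26 λ)/(1 + 2.83 λ).
Solving: λ (I_D1 V_DS2 − I_D2 V_DS1) = I_D2 − I_D1, so λ = (1.07 − 0.904) / (0.904 × 6.26 − 1.07 × 2.83) = 0.166 / 2.63 = 0.0631 V⁻¹.

λ = 0.0631 V⁻¹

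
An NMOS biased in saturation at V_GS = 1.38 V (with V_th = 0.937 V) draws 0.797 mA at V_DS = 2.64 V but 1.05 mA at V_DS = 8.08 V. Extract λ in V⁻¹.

With V_GS fixed, I_D ∝ (1 + λ V_DS) in saturation, so I_D2/I_D1 = (1 + λ V_DS2)/(1 + λ V_DS1).
1.05/0.797 = 1.317 = (1 + 8.08 λ)/(1 + 2.64 λ).
Solving: λ (I_D1 V_DS2 − I_D2 V_DS1) = I_D2 − I_D1, so λ = (1.05 − 0.797) / (0.797 × 8.08 − 1.05 × 2.64) = 0.253 / 3.67 = 0.069 V⁻¹.

λ = 0.0690 V⁻¹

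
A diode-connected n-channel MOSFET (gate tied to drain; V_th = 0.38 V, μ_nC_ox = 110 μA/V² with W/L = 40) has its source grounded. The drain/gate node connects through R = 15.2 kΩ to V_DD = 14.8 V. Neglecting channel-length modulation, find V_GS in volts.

With gate tied to drain, V_GS = V_DS ≥ V_GS − V_th, so the device is in saturation.
k_n = μ_nC_ox · (W/L) = 4.4 mA/V².
KCL at the drain: ½ k_n (V_GS − V_th)² = (V_DD − V_GS)/R.
Let x = V_GS − 0.38. Then 33.4 x² + x − 14.42 = 0, giving x = 0.642 V (positive root), so V_GS = 1.02 V.
I_D = (V_DD − V_GS)/R = (14.8 − 1.02) / 15.2 = 0.906 mA.

V_GS = 1.02 V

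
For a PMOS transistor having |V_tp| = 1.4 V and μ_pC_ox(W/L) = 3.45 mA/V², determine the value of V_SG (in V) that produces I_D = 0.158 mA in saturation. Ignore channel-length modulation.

In saturation I_D = ½ k_p (V_SG − |V_tp|)², so V_SG − |V_tp| = √(2 I_D / k_p) = √(2 × 0.158 / 3.45) = 0.303 V.
V_SG = 1.4 + 0.303 = 1.7 V.

V_SG = 1.70 V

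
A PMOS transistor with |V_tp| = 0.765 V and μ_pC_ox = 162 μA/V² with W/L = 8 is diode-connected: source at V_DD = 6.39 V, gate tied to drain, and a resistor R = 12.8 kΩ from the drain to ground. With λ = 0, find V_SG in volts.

With gate tied to drain, V_SG = V_SD ≥ V_SG − |V_tp|, so the device is in saturation.
k_p = μ_pC_ox · (W/L) = 1.296 mA/V².
KCL at the drain: ½ k_p (V_SG − |V_tp|)² = (V_DD − V_SG)/R.
Let x = V_SG − 0.765. Then 8.29 x² + x − 5.625 = 0, giving x = 0.765 V (positive root), so V_SG = 1.53 V.
I_D = (V_DD − V_SG)/R = (6.39 − 1.53) / 12.8 = 0.38 mA.

V_SG = 1.53 V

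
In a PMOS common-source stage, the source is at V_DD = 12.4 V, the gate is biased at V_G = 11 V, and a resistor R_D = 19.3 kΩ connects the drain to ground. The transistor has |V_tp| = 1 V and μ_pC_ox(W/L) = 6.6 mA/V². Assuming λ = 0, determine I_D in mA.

I_D = 0.528 mA

V_SG = V_DD − V_G = 12.4 − 11 = 1.4 V, so V_ov = 1.4 − 1 = 0.4 V.
Assume saturation: I_D = ½ k_p V_ov² = 0.5 × 6.6 × 0.4² = 0.528 mA, giving V_SD = V_DD − I_D R_D = 12.4 − 0.528 × 19.3 = 2.21 V.
V_SD = 2.21 V ≥ V_ov = 0.4 V, confirming saturation.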